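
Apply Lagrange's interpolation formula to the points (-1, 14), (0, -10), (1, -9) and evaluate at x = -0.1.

Lagrange interpolation formula:
P(x) = Σ yᵢ × Lᵢ(x)
where Lᵢ(x) = Π_{j≠i} (x - xⱼ)/(xᵢ - xⱼ)

L_0(-0.1) = (-0.1 - 0)/(-1 - 0) × (-0.1 - 1)/(-1 - 1) = 0.055000
L_1(-0.1) = (-0.1 - (-1))/(0 - (-1)) × (-0.1 - 1)/(0 - 1) = 0.990000
L_2(-0.1) = (-0.1 - (-1))/(1 - (-1)) × (-0.1 - 0)/(1 - 0) = -0.045000

P(-0.1) = 14×L_0(-0.1) + (-10)×L_1(-0.1) + (-9)×L_2(-0.1)
P(-0.1) = -8.725000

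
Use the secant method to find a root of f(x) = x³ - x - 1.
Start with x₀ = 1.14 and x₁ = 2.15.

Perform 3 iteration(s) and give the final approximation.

f(x) = x³ - x - 1
x₀ = 1.14, x₁ = 2.15

Secant formula: x_{n+1} = x_n - f(x_n)(x_n - x_{n-1})/(f(x_n) - f(x_{n-1}))

Iteration 1:
  f(1.140000) = -0.658456
  f(2.150000) = 6.788375
  x_2 = 2.150000 - 6.788375×(2.150000 - 1.140000)/(6.788375 - (-0.658456))
       = 1.229305
Iteration 2:
  f(2.150000) = 6.788375
  f(1.229305) = -0.371590
  x_3 = 1.229305 - (-0.371590)×(1.229305 - 2.150000)/(-0.371590 - 6.788375)
       = 1.277088
Iteration 3:
  f(1.229305) = -0.371590
  f(1.277088) = -0.194218
  x_4 = 1.277088 - (-0.194218)×(1.277088 - 1.229305)/(-0.194218 - (-0.371590))
       = 1.329408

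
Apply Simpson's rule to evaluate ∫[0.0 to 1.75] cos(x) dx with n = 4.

f(x) = cos(x)
a = 0.0, b = 1.75, n = 4
h = (b - a)/n = 0.437500

Simpson's rule: (h/3)[f(x₀) + 4f(x₁) + 2f(x₂) + ... + f(xₙ)]

x_0 = 0.0000, f(x_0) = 1.000000, coefficient = 1
x_1 = 0.4375, f(x_1) = 0.905814, coefficient = 4
x_2 = 0.8750, f(x_2) = 0.640997, coefficient = 2
x_3 = 1.3125, f(x_3) = 0.255434, coefficient = 4
x_4 = 1.7500, f(x_4) = -0.178246, coefficient = 1

I ≈ (0.437500/3) × 6.748737 = 0.984191
Exact value: 0.983986
Error: 0.000205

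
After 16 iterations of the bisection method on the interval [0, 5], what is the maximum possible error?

Bisection error bound: |error| ≤ (b-a)/2^n
|error| ≤ (5 - 0)/2^16 = 5/2^16
|error| ≤ 0.0000762939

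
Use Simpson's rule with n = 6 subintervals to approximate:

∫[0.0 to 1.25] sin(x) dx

f(x) = sin(x)
a = 0.0, b = 1.25, n = 6
h = (b - a)/n = 0.208333

Simpson's rule: (h/3)[f(x₀) + 4f(x₁) + 2f(x₂) + ... + f(xₙ)]

x_0 = 0.0000, f(x_0) = 0.000000, coefficient = 1
x_1 = 0.2083, f(x_1) = 0.206830, coefficient = 4
x_2 = 0.4167, f(x_2) = 0.404715, coefficient = 2
x_3 = 0.6250, f(x_3) = 0.585097, coefficient = 4
x_4 = 0.8333, f(x_4) = 0.740177, coefficient = 2
x_5 = 1.0417, f(x_5) = 0.863247, coefficient = 4
x_6 = 1.2500, f(x_6) = 0.948985, coefficient = 1

I ≈ (0.208333/3) × 9.859462 = 0.684685
Exact value: 0.684678
Error: 0.000007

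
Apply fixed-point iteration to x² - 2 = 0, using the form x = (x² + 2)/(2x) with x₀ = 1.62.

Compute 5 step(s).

Equation: x² - 2 = 0
Fixed-point form: x = (x² + 2)/(2x)
x₀ = 1.62

x_1 = g(1.620000) = 1.427284
x_2 = g(1.427284) = 1.414273
x_3 = g(1.414273) = 1.414214
x_4 = g(1.414214) = 1.414214
x_5 = g(1.414214) = 1.414214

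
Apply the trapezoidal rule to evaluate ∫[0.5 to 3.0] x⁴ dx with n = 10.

f(x) = x⁴
a = 0.5, b = 3.0, n = 10
h = (b - a)/n = 0.250000

Trapezoidal rule: (h/2)[f(x₀) + 2f(x₁) + 2f(x₂) + ... + f(xₙ)]

x_0 = 0.5000, f(x_0) = 0.062500, coefficient = 1
x_1 = 0.7500, f(x_1) = 0.316406, coefficient = 2
x_2 = 1.0000, f(x_2) = 1.000000, coefficient = 2
x_3 = 1.2500, f(x_3) = 2.441406, coefficient = 2
x_4 = 1.5000, f(x_4) = 5.062500, coefficient = 2
x_5 = 1.7500, f(x_5) = 9.378906, coefficient = 2
x_6 = 2.0000, f(x_6) = 16.000000, coefficient = 2
x_7 = 2.2500, f(x_7) = 25.628906, coefficient = 2
x_8 = 2.5000, f(x_8) = 39.062500, coefficient = 2
x_9 = 2.7500, f(x_9) = 57.191406, coefficient = 2
x_10 = 3.0000, f(x_10) = 81.000000, coefficient = 1

I ≈ (0.250000/2) × 393.226562 = 49.153320
Exact value: 48.593750
Error: 0.559570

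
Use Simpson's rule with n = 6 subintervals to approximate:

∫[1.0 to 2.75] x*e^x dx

f(x) = x*e^x
a = 1.0, b = 2.75, n = 6
h = (b - a)/n = 0.291667

Simpson's rule: (h/3)[f(x₀) + 4f(x₁) + 2f(x₂) + ... + f(xₙ)]

x_0 = 1.0000, f(x_0) = 2.718282, coefficient = 1
x_1 = 1.2917, f(x_1) = 4.700176, coefficient = 4
x_2 = 1.5833, f(x_2) = 7.712679, coefficient = 2
x_3 = 1.8750, f(x_3) = 12.226536, coefficient = 4
x_4 = 2.1667, f(x_4) = 18.913133, coefficient = 2
x_5 = 2.4583, f(x_5) = 28.726411, coefficient = 4
x_6 = 2.7500, f(x_6) = 43.017238, coefficient = 1

I ≈ (0.291667/3) × 281.599638 = 27.377743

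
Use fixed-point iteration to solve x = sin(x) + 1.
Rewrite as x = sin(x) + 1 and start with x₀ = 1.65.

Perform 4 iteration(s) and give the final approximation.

Equation: x = sin(x) + 1
Fixed-point form: x = sin(x) + 1
x₀ = 1.65

x_1 = g(1.650000) = 1.996865
x_2 = g(1.996865) = 1.910598
x_3 = g(1.910598) = 1.942821
x_4 = g(1.942821) = 1.931593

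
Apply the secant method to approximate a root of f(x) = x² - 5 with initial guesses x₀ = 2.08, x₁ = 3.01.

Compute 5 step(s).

f(x) = x² - 5
x₀ = 2.08, x₁ = 3.01

Secant formula: x_{n+1} = x_n - f(x_n)(x_n - x_{n-1})/(f(x_n) - f(x_{n-1}))

Iteration 1:
  f(2.080000) = -0.673600
  f(3.010000) = 4.060100
  x_2 = 3.010000 - 4.060100×(3.010000 - 2.080000)/(4.060100 - (-0.673600))
       = 2.212338
Iteration 2:
  f(3.010000) = 4.060100
  f(2.212338) = -0.105561
  x_3 = 2.212338 - (-0.105561)×(2.212338 - 3.010000)/(-0.105561 - 4.060100)
       = 2.232551
Iteration 3:
  f(2.212338) = -0.105561
  f(2.232551) = -0.015715
  x_4 = 2.232551 - (-0.015715)×(2.232551 - 2.212338)/(-0.015715 - (-0.105561))
       = 2.236087
Iteration 4:
  f(2.232551) = -0.015715
  f(2.236087) = 0.000084
  x_5 = 2.236087 - 0.000084×(2.236087 - 2.232551)/(0.000084 - (-0.015715))
       = 2.236068
Iteration 5:
  f(2.236087) = 0.000084
  f(2.236068) = 0.000000
  x_6 = 2.236068 - 0.000000×(2.236068 - 2.236087)/(0.000000 - 0.000084)
       = 2.236068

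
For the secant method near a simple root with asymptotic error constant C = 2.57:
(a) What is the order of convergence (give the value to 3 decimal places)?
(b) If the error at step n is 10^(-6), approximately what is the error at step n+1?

(a) Secant method has superlinear convergence with order φ = (1+√5)/2 ≈ 1.618.
    This means |e_{n+1}| ≈ C|e_n|^1.618.

(b) With |e_n| = 10^(-6) and C = 2.57:
    |e_{n+1}| ≈ 2.57 × (10^(-6))^1.618 = 2.57 × 10^(-9.71)

(a) ≈ 1.618 (golden ratio); (b) |e_{n+1}| ≈ 5.032e-10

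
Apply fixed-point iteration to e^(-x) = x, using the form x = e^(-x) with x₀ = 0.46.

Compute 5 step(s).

Equation: e^(-x) = x
Fixed-point form: x = e^(-x)
x₀ = 0.46

x_1 = g(0.460000) = 0.631284
x_2 = g(0.631284) = 0.531909
x_3 = g(0.531909) = 0.587483
x_4 = g(0.587483) = 0.555724
x_5 = g(0.555724) = 0.573657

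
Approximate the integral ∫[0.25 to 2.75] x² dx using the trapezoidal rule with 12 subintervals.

f(x) = x²
a = 0.25, b = 2.75, n = 12
h = (b - a)/n = 0.208333

Trapezoidal rule: (h/2)[f(x₀) + 2f(x₁) + 2f(x₂) + ... + f(xₙ)]

x_0 = 0.2500, f(x_0) = 0.062500, coefficient = 1
x_1 = 0.4583, f(x_1) = 0.210069, coefficient = 2
x_2 = 0.6667, f(x_2) = 0.444444, coefficient = 2
x_3 = 0.8750, f(x_3) = 0.765625, coefficient = 2
x_4 = 1.0833, f(x_4) = 1.173611, coefficient = 2
x_5 = 1.2917, f(x_5) = 1.668403, coefficient = 2
x_6 = 1.5000, f(x_6) = 2.250000, coefficient = 2
x_7 = 1.7083, f(x_7) = 2.918403, coefficient = 2
x_8 = 1.9167, f(x_8) = 3.673611, coefficient = 2
x_9 = 2.1250, f(x_9) = 4.515625, coefficient = 2
x_10 = 2.3333, f(x_10) = 5.444444, coefficient = 2
x_11 = 2.5417, f(x_11) = 6.460069, coefficient = 2
x_12 = 2.7500, f(x_12) = 7.562500, coefficient = 1

I ≈ (0.208333/2) × 66.673611 = 6.945168
Exact value: 6.927083
Error: 0.018084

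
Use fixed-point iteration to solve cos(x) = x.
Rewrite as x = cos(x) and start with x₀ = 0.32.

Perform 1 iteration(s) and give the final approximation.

Equation: cos(x) = x
Fixed-point form: x = cos(x)
x₀ = 0.32

x_1 = g(0.320000) = 0.949235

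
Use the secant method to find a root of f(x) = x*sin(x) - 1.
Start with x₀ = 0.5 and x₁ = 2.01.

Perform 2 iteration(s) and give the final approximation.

f(x) = x*sin(x) - 1
x₀ = 0.5, x₁ = 2.01

Secant formula: x_{n+1} = x_n - f(x_n)(x_n - x_{n-1})/(f(x_n) - f(x_{n-1}))

Iteration 1:
  f(0.500000) = -0.760287
  f(2.010000) = 0.819232
  x_2 = 2.010000 - 0.819232×(2.010000 - 0.500000)/(0.819232 - (-0.760287))
       = 1.226825
Iteration 2:
  f(2.010000) = 0.819232
  f(1.226825) = 0.154961
  x_3 = 1.226825 - 0.154961×(1.226825 - 2.010000)/(0.154961 - 0.819232)
       = 1.044126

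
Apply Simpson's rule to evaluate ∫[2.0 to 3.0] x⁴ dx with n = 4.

f(x) = x⁴
a = 2.0, b = 3.0, n = 4
h = (b - a)/n = 0.250000

Simpson's rule: (h/3)[f(x₀) + 4f(x₁) + 2f(x₂) + ... + f(xₙ)]

x_0 = 2.0000, f(x_0) = 16.000000, coefficient = 1
x_1 = 2.2500, f(x_1) = 25.628906, coefficient = 4
x_2 = 2.5000, f(x_2) = 39.062500, coefficient = 2
x_3 = 2.7500, f(x_3) = 57.191406, coefficient = 4
x_4 = 3.0000, f(x_4) = 81.000000, coefficient = 1

I ≈ (0.250000/3) × 506.406250 = 42.200521
Exact value: 42.200000
Error: 0.000521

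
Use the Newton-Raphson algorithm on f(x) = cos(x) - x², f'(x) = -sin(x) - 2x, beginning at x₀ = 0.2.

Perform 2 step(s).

f(x) = cos(x) - x²
f'(x) = -sin(x) - 2x
x₀ = 0.2

Newton-Raphson formula: x_{n+1} = x_n - f(x_n)/f'(x_n)

Iteration 1:
  f(0.200000) = 0.940067
  f'(0.200000) = -0.598669
  x_1 = 0.200000 - 0.940067/(-0.598669) = 1.770260
Iteration 2:
  f(1.770260) = -3.331965
  f'(1.770260) = -4.520693
  x_2 = 1.770260 - (-3.331965)/(-4.520693) = 1.033213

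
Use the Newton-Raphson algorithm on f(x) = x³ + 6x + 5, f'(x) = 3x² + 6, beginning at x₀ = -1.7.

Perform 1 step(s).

f(x) = x³ + 6x + 5
f'(x) = 3x² + 6
x₀ = -1.7

Newton-Raphson formula: x_{n+1} = x_n - f(x_n)/f'(x_n)

Iteration 1:
  f(-1.700000) = -10.113000
  f'(-1.700000) = 14.670000
  x_1 = -1.700000 - (-10.113000)/14.670000 = -1.010634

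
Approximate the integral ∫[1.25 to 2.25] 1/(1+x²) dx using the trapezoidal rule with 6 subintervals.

f(x) = 1/(1+x²)
a = 1.25, b = 2.25, n = 6
h = (b - a)/n = 0.166667

Trapezoidal rule: (h/2)[f(x₀) + 2f(x₁) + 2f(x₂) + ... + f(xₙ)]

x_0 = 1.2500, f(x_0) = 0.390244, coefficient = 1
x_1 = 1.4167, f(x_1) = 0.332564, coefficient = 2
x_2 = 1.5833, f(x_2) = 0.285149, coefficient = 2
x_3 = 1.7500, f(x_3) = 0.246154, coefficient = 2
x_4 = 1.9167, f(x_4) = 0.213967, coefficient = 2
x_5 = 2.0833, f(x_5) = 0.187256, coefficient = 2
x_6 = 2.2500, f(x_6) = 0.164948, coefficient = 1

I ≈ (0.166667/2) × 3.085371 = 0.257114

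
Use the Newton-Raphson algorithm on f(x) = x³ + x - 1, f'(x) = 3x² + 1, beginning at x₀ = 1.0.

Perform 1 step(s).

f(x) = x³ + x - 1
f'(x) = 3x² + 1
x₀ = 1.0

Newton-Raphson formula: x_{n+1} = x_n - f(x_n)/f'(x_n)

Iteration 1:
  f(1.000000) = 1.000000
  f'(1.000000) = 4.000000
  x_1 = 1.000000 - 1.000000/4.000000 = 0.750000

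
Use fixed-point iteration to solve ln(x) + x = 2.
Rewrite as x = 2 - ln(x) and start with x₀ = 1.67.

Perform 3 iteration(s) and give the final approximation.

Equation: ln(x) + x = 2
Fixed-point form: x = 2 - ln(x)
x₀ = 1.67

x_1 = g(1.670000) = 1.487176
x_2 = g(1.487176) = 1.603121
x_3 = g(1.603121) = 1.528048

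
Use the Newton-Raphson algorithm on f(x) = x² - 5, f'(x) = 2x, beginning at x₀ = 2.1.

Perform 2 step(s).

f(x) = x² - 5
f'(x) = 2x
x₀ = 2.1

Newton-Raphson formula: x_{n+1} = x_n - f(x_n)/f'(x_n)

Iteration 1:
  f(2.100000) = -0.590000
  f'(2.100000) = 4.200000
  x_1 = 2.100000 - (-0.590000)/4.200000 = 2.240476
Iteration 2:
  f(2.240476) = 0.019734
  f'(2.240476) = 4.480952
  x_2 = 2.240476 - 0.019734/4.480952 = 2.236072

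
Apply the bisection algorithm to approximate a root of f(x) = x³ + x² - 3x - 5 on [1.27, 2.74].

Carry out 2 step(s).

f(x) = x³ + x² - 3x - 5
Initial interval: [1.27, 2.74]

Iteration 1:
  c_1 = (1.270000 + 2.740000)/2 = 2.005000
  f(c_1) = f(2.005000) = 1.065175
  f(a) × f(c) < 0, new interval: [1.270000, 2.005000]
Iteration 2:
  c_2 = (1.270000 + 2.005000)/2 = 1.637500
  f(c_2) = f(1.637500) = -2.840291
  f(a) × f(c) ≥ 0, new interval: [1.637500, 2.005000]

After 2 iteration(s), the approximation is c_2 = 1.637500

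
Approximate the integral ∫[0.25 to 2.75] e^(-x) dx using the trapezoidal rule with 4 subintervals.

f(x) = e^(-x)
a = 0.25, b = 2.75, n = 4
h = (b - a)/n = 0.625000

Trapezoidal rule: (h/2)[f(x₀) + 2f(x₁) + 2f(x₂) + ... + f(xₙ)]

x_0 = 0.2500, f(x_0) = 0.778801, coefficient = 1
x_1 = 0.8750, f(x_1) = 0.416862, coefficient = 2
x_2 = 1.5000, f(x_2) = 0.223130, coefficient = 2
x_3 = 2.1250, f(x_3) = 0.119433, coefficient = 2
x_4 = 2.7500, f(x_4) = 0.063928, coefficient = 1

I ≈ (0.625000/2) × 2.361579 = 0.737993
Exact value: 0.714873
Error: 0.023120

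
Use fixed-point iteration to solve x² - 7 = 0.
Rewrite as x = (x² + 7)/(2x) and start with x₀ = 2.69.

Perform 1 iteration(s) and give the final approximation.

Equation: x² - 7 = 0
Fixed-point form: x = (x² + 7)/(2x)
x₀ = 2.69

x_1 = g(2.690000) = 2.646115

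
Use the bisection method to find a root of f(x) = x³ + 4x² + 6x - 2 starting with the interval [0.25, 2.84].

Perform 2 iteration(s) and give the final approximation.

f(x) = x³ + 4x² + 6x - 2
Initial interval: [0.25, 2.84]

Iteration 1:
  c_1 = (0.250000 + 2.840000)/2 = 1.545000
  f(c_1) = f(1.545000) = 20.506054
  f(a) × f(c) < 0, new interval: [0.250000, 1.545000]
Iteration 2:
  c_2 = (0.250000 + 1.545000)/2 = 0.897500
  f(c_2) = f(0.897500) = 7.329967
  f(a) × f(c) < 0, new interval: [0.250000, 0.897500]

After 2 iteration(s), the approximation is c_2 = 0.897500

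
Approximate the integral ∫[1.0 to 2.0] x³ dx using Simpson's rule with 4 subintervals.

f(x) = x³
a = 1.0, b = 2.0, n = 4
h = (b - a)/n = 0.250000

Simpson's rule: (h/3)[f(x₀) + 4f(x₁) + 2f(x₂) + ... + f(xₙ)]

x_0 = 1.0000, f(x_0) = 1.000000, coefficient = 1
x_1 = 1.2500, f(x_1) = 1.953125, coefficient = 4
x_2 = 1.5000, f(x_2) = 3.375000, coefficient = 2
x_3 = 1.7500, f(x_3) = 5.359375, coefficient = 4
x_4 = 2.0000, f(x_4) = 8.000000, coefficient = 1

I ≈ (0.250000/3) × 45.000000 = 3.750000
Exact value: 3.750000
Error: 0.000000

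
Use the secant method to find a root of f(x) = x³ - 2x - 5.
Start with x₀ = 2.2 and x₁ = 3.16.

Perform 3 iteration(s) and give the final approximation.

f(x) = x³ - 2x - 5
x₀ = 2.2, x₁ = 3.16

Secant formula: x_{n+1} = x_n - f(x_n)(x_n - x_{n-1})/(f(x_n) - f(x_{n-1}))

Iteration 1:
  f(2.200000) = 1.248000
  f(3.160000) = 20.234496
  x_2 = 3.160000 - 20.234496×(3.160000 - 2.200000)/(20.234496 - 1.248000)
       = 2.136898
Iteration 2:
  f(3.160000) = 20.234496
  f(2.136898) = 0.483996
  x_3 = 2.136898 - 0.483996×(2.136898 - 3.160000)/(0.483996 - 20.234496)
       = 2.111827
Iteration 3:
  f(2.136898) = 0.483996
  f(2.111827) = 0.194697
  x_4 = 2.111827 - 0.194697×(2.111827 - 2.136898)/(0.194697 - 0.483996)
       = 2.094954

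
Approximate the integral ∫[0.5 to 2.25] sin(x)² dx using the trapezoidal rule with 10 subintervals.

f(x) = sin(x)²
a = 0.5, b = 2.25, n = 10
h = (b - a)/n = 0.175000

Trapezoidal rule: (h/2)[f(x₀) + 2f(x₁) + 2f(x₂) + ... + f(xₙ)]

x_0 = 0.5000, f(x_0) = 0.229849, coefficient = 1
x_1 = 0.6750, f(x_1) = 0.390497, coefficient = 2
x_2 = 0.8500, f(x_2) = 0.564422, coefficient = 2
x_3 = 1.0250, f(x_3) = 0.730536, coefficient = 2
x_4 = 1.2000, f(x_4) = 0.868697, coefficient = 2
x_5 = 1.3750, f(x_5) = 0.962151, coefficient = 2
x_6 = 1.5500, f(x_6) = 0.999568, coefficient = 2
x_7 = 1.7250, f(x_7) = 0.976409, coefficient = 2
x_8 = 1.9000, f(x_8) = 0.895484, coefficient = 2
x_9 = 2.0750, f(x_9) = 0.766604, coefficient = 2
x_10 = 2.2500, f(x_10) = 0.605398, coefficient = 1

I ≈ (0.175000/2) × 15.143983 = 1.325099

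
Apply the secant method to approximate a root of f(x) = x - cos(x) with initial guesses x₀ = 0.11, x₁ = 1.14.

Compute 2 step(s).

f(x) = x - cos(x)
x₀ = 0.11, x₁ = 1.14

Secant formula: x_{n+1} = x_n - f(x_n)(x_n - x_{n-1})/(f(x_n) - f(x_{n-1}))

Iteration 1:
  f(0.110000) = -0.883956
  f(1.140000) = 0.722405
  x_2 = 1.140000 - 0.722405×(1.140000 - 0.110000)/(0.722405 - (-0.883956))
       = 0.676793
Iteration 2:
  f(1.140000) = 0.722405
  f(0.676793) = -0.102792
  x_3 = 0.676793 - (-0.102792)×(0.676793 - 1.140000)/(-0.102792 - 0.722405)
       = 0.734493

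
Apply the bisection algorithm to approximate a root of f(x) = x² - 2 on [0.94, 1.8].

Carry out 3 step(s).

f(x) = x² - 2
Initial interval: [0.94, 1.8]

Iteration 1:
  c_1 = (0.940000 + 1.800000)/2 = 1.370000
  f(c_1) = f(1.370000) = -0.123100
  f(a) × f(c) ≥ 0, new interval: [1.370000, 1.800000]
Iteration 2:
  c_2 = (1.370000 + 1.800000)/2 = 1.585000
  f(c_2) = f(1.585000) = 0.512225
  f(a) × f(c) < 0, new interval: [1.370000, 1.585000]
Iteration 3:
  c_3 = (1.370000 + 1.585000)/2 = 1.477500
  f(c_3) = f(1.477500) = 0.183006
  f(a) × f(c) < 0, new interval: [1.370000, 1.477500]

After 3 iteration(s), the approximation is c_3 = 1.477500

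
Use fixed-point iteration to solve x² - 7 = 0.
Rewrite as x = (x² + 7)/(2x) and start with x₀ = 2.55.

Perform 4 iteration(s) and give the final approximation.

Equation: x² - 7 = 0
Fixed-point form: x = (x² + 7)/(2x)
x₀ = 2.55

x_1 = g(2.550000) = 2.647549
x_2 = g(2.647549) = 2.645752
x_3 = g(2.645752) = 2.645751
x_4 = g(2.645751) = 2.645751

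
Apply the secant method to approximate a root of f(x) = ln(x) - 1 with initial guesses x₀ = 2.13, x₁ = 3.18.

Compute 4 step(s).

f(x) = ln(x) - 1
x₀ = 2.13, x₁ = 3.18

Secant formula: x_{n+1} = x_n - f(x_n)(x_n - x_{n-1})/(f(x_n) - f(x_{n-1}))

Iteration 1:
  f(2.130000) = -0.243878
  f(3.180000) = 0.156881
  x_2 = 3.180000 - 0.156881×(3.180000 - 2.130000)/(0.156881 - (-0.243878))
       = 2.768967
Iteration 2:
  f(3.180000) = 0.156881
  f(2.768967) = 0.018474
  x_3 = 2.768967 - 0.018474×(2.768967 - 3.180000)/(0.018474 - 0.156881)
       = 2.714103
Iteration 3:
  f(2.768967) = 0.018474
  f(2.714103) = -0.001538
  x_4 = 2.714103 - (-0.001538)×(2.714103 - 2.768967)/(-0.001538 - 0.018474)
       = 2.718321
Iteration 4:
  f(2.714103) = -0.001538
  f(2.718321) = 0.000014
  x_5 = 2.718321 - 0.000014×(2.718321 - 2.714103)/(0.000014 - (-0.001538))
       = 2.718282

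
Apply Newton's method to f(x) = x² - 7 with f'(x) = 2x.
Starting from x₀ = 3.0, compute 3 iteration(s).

f(x) = x² - 7
f'(x) = 2x
x₀ = 3.0

Newton-Raphson formula: x_{n+1} = x_n - f(x_n)/f'(x_n)

Iteration 1:
  f(3.000000) = 2.000000
  f'(3.000000) = 6.000000
  x_1 = 3.000000 - 2.000000/6.000000 = 2.666667
Iteration 2:
  f(2.666667) = 0.111111
  f'(2.666667) = 5.333333
  x_2 = 2.666667 - 0.111111/5.333333 = 2.645833
Iteration 3:
  f(2.645833) = 0.000434
  f'(2.645833) = 5.291667
  x_3 = 2.645833 - 0.000434/5.291667 = 2.645751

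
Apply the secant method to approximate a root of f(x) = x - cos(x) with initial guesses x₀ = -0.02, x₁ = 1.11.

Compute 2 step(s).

f(x) = x - cos(x)
x₀ = -0.02, x₁ = 1.11

Secant formula: x_{n+1} = x_n - f(x_n)(x_n - x_{n-1})/(f(x_n) - f(x_{n-1}))

Iteration 1:
  f(-0.020000) = -1.019800
  f(1.110000) = 0.665338
  x_2 = 1.110000 - 0.665338×(1.110000 - (-0.020000))/(0.665338 - (-1.019800))
       = 0.663845
Iteration 2:
  f(1.110000) = 0.665338
  f(0.663845) = -0.123784
  x_3 = 0.663845 - (-0.123784)×(0.663845 - 1.110000)/(-0.123784 - 0.665338)
       = 0.733830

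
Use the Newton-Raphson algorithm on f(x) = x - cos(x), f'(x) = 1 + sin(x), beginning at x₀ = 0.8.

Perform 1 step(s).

f(x) = x - cos(x)
f'(x) = 1 + sin(x)
x₀ = 0.8

Newton-Raphson formula: x_{n+1} = x_n - f(x_n)/f'(x_n)

Iteration 1:
  f(0.800000) = 0.103293
  f'(0.800000) = 1.717356
  x_1 = 0.800000 - 0.103293/1.717356 = 0.739853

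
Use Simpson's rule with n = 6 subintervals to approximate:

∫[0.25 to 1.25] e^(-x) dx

f(x) = e^(-x)
a = 0.25, b = 1.25, n = 6
h = (b - a)/n = 0.166667

Simpson's rule: (h/3)[f(x₀) + 4f(x₁) + 2f(x₂) + ... + f(xₙ)]

x_0 = 0.2500, f(x_0) = 0.778801, coefficient = 1
x_1 = 0.4167, f(x_1) = 0.659241, coefficient = 4
x_2 = 0.5833, f(x_2) = 0.558035, coefficient = 2
x_3 = 0.7500, f(x_3) = 0.472367, coefficient = 4
x_4 = 0.9167, f(x_4) = 0.399850, coefficient = 2
x_5 = 1.0833, f(x_5) = 0.338465, coefficient = 4
x_6 = 1.2500, f(x_6) = 0.286505, coefficient = 1

I ≈ (0.166667/3) × 8.861366 = 0.492298
Exact value: 0.492296
Error: 0.000002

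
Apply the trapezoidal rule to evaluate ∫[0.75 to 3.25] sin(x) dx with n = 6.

f(x) = sin(x)
a = 0.75, b = 3.25, n = 6
h = (b - a)/n = 0.416667

Trapezoidal rule: (h/2)[f(x₀) + 2f(x₁) + 2f(x₂) + ... + f(xₙ)]

x_0 = 0.7500, f(x_0) = 0.681639, coefficient = 1
x_1 = 1.1667, f(x_1) = 0.919445, coefficient = 2
x_2 = 1.5833, f(x_2) = 0.999921, coefficient = 2
x_3 = 2.0000, f(x_3) = 0.909297, coefficient = 2
x_4 = 2.4167, f(x_4) = 0.663080, coefficient = 2
x_5 = 2.8333, f(x_5) = 0.303400, coefficient = 2
x_6 = 3.2500, f(x_6) = -0.108195, coefficient = 1

I ≈ (0.416667/2) × 8.163732 = 1.700778
Exact value: 1.725819
Error: 0.025041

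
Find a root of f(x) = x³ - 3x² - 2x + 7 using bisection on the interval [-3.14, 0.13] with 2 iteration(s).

f(x) = x³ - 3x² - 2x + 7
Initial interval: [-3.14, 0.13]

Iteration 1:
  c_1 = (-3.140000 + 0.130000)/2 = -1.505000
  f(c_1) = f(-1.505000) = -0.193938
  f(a) × f(c) ≥ 0, new interval: [-1.505000, 0.130000]
Iteration 2:
  c_2 = (-1.505000 + 0.130000)/2 = -0.687500
  f(c_2) = f(-0.687500) = 6.632080
  f(a) × f(c) < 0, new interval: [-1.505000, -0.687500]

After 2 iteration(s), the approximation is c_2 = -0.687500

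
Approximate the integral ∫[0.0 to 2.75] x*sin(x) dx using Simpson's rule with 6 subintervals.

f(x) = x*sin(x)
a = 0.0, b = 2.75, n = 6
h = (b - a)/n = 0.458333

Simpson's rule: (h/3)[f(x₀) + 4f(x₁) + 2f(x₂) + ... + f(xₙ)]

x_0 = 0.0000, f(x_0) = 0.000000, coefficient = 1
x_1 = 0.4583, f(x_1) = 0.202791, coefficient = 4
x_2 = 0.9167, f(x_2) = 0.727446, coefficient = 2
x_3 = 1.3750, f(x_3) = 1.348728, coefficient = 4
x_4 = 1.8333, f(x_4) = 1.770514, coefficient = 2
x_5 = 2.2917, f(x_5) = 1.721572, coefficient = 4
x_6 = 2.7500, f(x_6) = 1.049568, coefficient = 1

I ≈ (0.458333/3) × 19.137854 = 2.923839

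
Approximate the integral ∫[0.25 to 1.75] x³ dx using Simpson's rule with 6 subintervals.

f(x) = x³
a = 0.25, b = 1.75, n = 6
h = (b - a)/n = 0.250000

Simpson's rule: (h/3)[f(x₀) + 4f(x₁) + 2f(x₂) + ... + f(xₙ)]

x_0 = 0.2500, f(x_0) = 0.015625, coefficient = 1
x_1 = 0.5000, f(x_1) = 0.125000, coefficient = 4
x_2 = 0.7500, f(x_2) = 0.421875, coefficient = 2
x_3 = 1.0000, f(x_3) = 1.000000, coefficient = 4
x_4 = 1.2500, f(x_4) = 1.953125, coefficient = 2
x_5 = 1.5000, f(x_5) = 3.375000, coefficient = 4
x_6 = 1.7500, f(x_6) = 5.359375, coefficient = 1

I ≈ (0.250000/3) × 28.125000 = 2.343750
Exact value: 2.343750
Error: 0.000000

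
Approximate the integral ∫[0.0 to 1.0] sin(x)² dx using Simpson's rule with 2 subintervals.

f(x) = sin(x)²
a = 0.0, b = 1.0, n = 2
h = (b - a)/n = 0.500000

Simpson's rule: (h/3)[f(x₀) + 4f(x₁) + 2f(x₂) + ... + f(xₙ)]

x_0 = 0.0000, f(x_0) = 0.000000, coefficient = 1
x_1 = 0.5000, f(x_1) = 0.229849, coefficient = 4
x_2 = 1.0000, f(x_2) = 0.708073, coefficient = 1

I ≈ (0.500000/3) × 1.627469 = 0.271245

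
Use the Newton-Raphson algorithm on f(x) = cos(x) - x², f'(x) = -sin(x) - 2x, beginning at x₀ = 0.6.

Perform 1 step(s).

f(x) = cos(x) - x²
f'(x) = -sin(x) - 2x
x₀ = 0.6

Newton-Raphson formula: x_{n+1} = x_n - f(x_n)/f'(x_n)

Iteration 1:
  f(0.600000) = 0.465336
  f'(0.600000) = -1.764642
  x_1 = 0.600000 - 0.465336/(-1.764642) = 0.863700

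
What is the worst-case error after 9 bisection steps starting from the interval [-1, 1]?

Bisection error bound: |error| ≤ (b-a)/2^n
|error| ≤ (1 - (-1))/2^9 = 2/2^9
|error| ≤ 0.0039062500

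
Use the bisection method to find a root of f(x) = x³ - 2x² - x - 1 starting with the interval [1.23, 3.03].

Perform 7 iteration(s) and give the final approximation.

f(x) = x³ - 2x² - x - 1
Initial interval: [1.23, 3.03]

Iteration 1:
  c_1 = (1.230000 + 3.030000)/2 = 2.130000
  f(c_1) = f(2.130000) = -2.540203
  f(a) × f(c) ≥ 0, new interval: [2.130000, 3.030000]
Iteration 2:
  c_2 = (2.130000 + 3.030000)/2 = 2.580000
  f(c_2) = f(2.580000) = 0.280712
  f(a) × f(c) < 0, new interval: [2.130000, 2.580000]
Iteration 3:
  c_3 = (2.130000 + 2.580000)/2 = 2.355000
  f(c_3) = f(2.355000) = -1.386161
  f(a) × f(c) ≥ 0, new interval: [2.355000, 2.580000]
Iteration 4:
  c_4 = (2.355000 + 2.580000)/2 = 2.467500
  f(c_4) = f(2.467500) = -0.621100
  f(a) × f(c) ≥ 0, new interval: [2.467500, 2.580000]
Iteration 5:
  c_5 = (2.467500 + 2.580000)/2 = 2.523750
  f(c_5) = f(2.523750) = -0.187822
  f(a) × f(c) ≥ 0, new interval: [2.523750, 2.580000]
Iteration 6:
  c_6 = (2.523750 + 2.580000)/2 = 2.551875
  f(c_6) = f(2.551875) = 0.041971
  f(a) × f(c) < 0, new interval: [2.523750, 2.551875]
Iteration 7:
  c_7 = (2.523750 + 2.551875)/2 = 2.537813
  f(c_7) = f(2.537813) = -0.074035
  f(a) × f(c) ≥ 0, new interval: [2.537813, 2.551875]

After 7 iteration(s), the approximation is c_7 = 2.537813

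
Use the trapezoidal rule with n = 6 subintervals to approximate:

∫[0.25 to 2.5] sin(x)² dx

f(x) = sin(x)²
a = 0.25, b = 2.5, n = 6
h = (b - a)/n = 0.375000

Trapezoidal rule: (h/2)[f(x₀) + 2f(x₁) + 2f(x₂) + ... + f(xₙ)]

x_0 = 0.2500, f(x_0) = 0.061209, coefficient = 1
x_1 = 0.6250, f(x_1) = 0.342339, coefficient = 2
x_2 = 1.0000, f(x_2) = 0.708073, coefficient = 2
x_3 = 1.3750, f(x_3) = 0.962151, coefficient = 2
x_4 = 1.7500, f(x_4) = 0.968228, coefficient = 2
x_5 = 2.1250, f(x_5) = 0.723044, coefficient = 2
x_6 = 2.5000, f(x_6) = 0.358169, coefficient = 1

I ≈ (0.375000/2) × 7.827049 = 1.467572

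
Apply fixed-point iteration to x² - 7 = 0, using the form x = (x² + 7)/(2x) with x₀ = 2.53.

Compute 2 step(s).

Equation: x² - 7 = 0
Fixed-point form: x = (x² + 7)/(2x)
x₀ = 2.53

x_1 = g(2.530000) = 2.648399
x_2 = g(2.648399) = 2.645753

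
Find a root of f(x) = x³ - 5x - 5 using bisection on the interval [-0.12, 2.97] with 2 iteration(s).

f(x) = x³ - 5x - 5
Initial interval: [-0.12, 2.97]

Iteration 1:
  c_1 = (-0.120000 + 2.970000)/2 = 1.425000
  f(c_1) = f(1.425000) = -9.231359
  f(a) × f(c) ≥ 0, new interval: [1.425000, 2.970000]
Iteration 2:
  c_2 = (1.425000 + 2.970000)/2 = 2.197500
  f(c_2) = f(2.197500) = -5.375759
  f(a) × f(c) ≥ 0, new interval: [2.197500, 2.970000]

After 2 iteration(s), the approximation is c_2 = 2.197500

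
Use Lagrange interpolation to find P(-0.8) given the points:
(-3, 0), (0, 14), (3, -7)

Lagrange interpolation formula:
P(x) = Σ yᵢ × Lᵢ(x)
where Lᵢ(x) = Π_{j≠i} (x - xⱼ)/(xᵢ - xⱼ)

L_0(-0.8) = (-0.8 - 0)/(-3 - 0) × (-0.8 - 3)/(-3 - 3) = 0.168889
L_1(-0.8) = (-0.8 - (-3))/(0 - (-3)) × (-0.8 - 3)/(0 - 3) = 0.928889
L_2(-0.8) = (-0.8 - (-3))/(3 - (-3)) × (-0.8 - 0)/(3 - 0) = -0.097778

P(-0.8) = 0×L_0(-0.8) + 14×L_1(-0.8) + (-7)×L_2(-0.8)
P(-0.8) = 13.688889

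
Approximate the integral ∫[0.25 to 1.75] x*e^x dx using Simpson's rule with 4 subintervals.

f(x) = x*e^x
a = 0.25, b = 1.75, n = 4
h = (b - a)/n = 0.375000

Simpson's rule: (h/3)[f(x₀) + 4f(x₁) + 2f(x₂) + ... + f(xₙ)]

x_0 = 0.2500, f(x_0) = 0.321006, coefficient = 1
x_1 = 0.6250, f(x_1) = 1.167654, coefficient = 4
x_2 = 1.0000, f(x_2) = 2.718282, coefficient = 2
x_3 = 1.3750, f(x_3) = 5.438230, coefficient = 4
x_4 = 1.7500, f(x_4) = 10.070555, coefficient = 1

I ≈ (0.375000/3) × 42.251662 = 5.281458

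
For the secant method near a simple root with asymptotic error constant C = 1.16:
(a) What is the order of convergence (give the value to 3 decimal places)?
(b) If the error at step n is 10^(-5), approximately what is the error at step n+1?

(a) Secant method has superlinear convergence with order φ = (1+√5)/2 ≈ 1.618.
    This means |e_{n+1}| ≈ C|e_n|^1.618.

(b) With |e_n| = 10^(-5) and C = 1.16:
    |e_{n+1}| ≈ 1.16 × (10^(-5))^1.618 = 1.16 × 10^(-8.09)

(a) ≈ 1.618 (golden ratio); (b) |e_{n+1}| ≈ 9.425e-09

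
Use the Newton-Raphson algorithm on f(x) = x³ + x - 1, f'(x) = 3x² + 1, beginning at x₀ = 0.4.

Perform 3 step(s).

f(x) = x³ + x - 1
f'(x) = 3x² + 1
x₀ = 0.4

Newton-Raphson formula: x_{n+1} = x_n - f(x_n)/f'(x_n)

Iteration 1:
  f(0.400000) = -0.536000
  f'(0.400000) = 1.480000
  x_1 = 0.400000 - (-0.536000)/1.480000 = 0.762162
Iteration 2:
  f(0.762162) = 0.204895
  f'(0.762162) = 2.742673
  x_2 = 0.762162 - 0.204895/2.742673 = 0.687456
Iteration 3:
  f(0.687456) = 0.012344
  f'(0.687456) = 2.417786
  x_3 = 0.687456 - 0.012344/2.417786 = 0.682350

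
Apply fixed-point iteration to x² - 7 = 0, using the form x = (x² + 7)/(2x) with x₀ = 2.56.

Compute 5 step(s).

Equation: x² - 7 = 0
Fixed-point form: x = (x² + 7)/(2x)
x₀ = 2.56

x_1 = g(2.560000) = 2.647187
x_2 = g(2.647187) = 2.645752
x_3 = g(2.645752) = 2.645751
x_4 = g(2.645751) = 2.645751
x_5 = g(2.645751) = 2.645751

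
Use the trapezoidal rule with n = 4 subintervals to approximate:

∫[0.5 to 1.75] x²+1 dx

f(x) = x²+1
a = 0.5, b = 1.75, n = 4
h = (b - a)/n = 0.312500

Trapezoidal rule: (h/2)[f(x₀) + 2f(x₁) + 2f(x₂) + ... + f(xₙ)]

x_0 = 0.5000, f(x_0) = 1.250000, coefficient = 1
x_1 = 0.8125, f(x_1) = 1.660156, coefficient = 2
x_2 = 1.1250, f(x_2) = 2.265625, coefficient = 2
x_3 = 1.4375, f(x_3) = 3.066406, coefficient = 2
x_4 = 1.7500, f(x_4) = 4.062500, coefficient = 1

I ≈ (0.312500/2) × 19.296875 = 3.015137
Exact value: 2.994792
Error: 0.020345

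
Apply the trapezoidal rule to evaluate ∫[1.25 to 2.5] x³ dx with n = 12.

f(x) = x³
a = 1.25, b = 2.5, n = 12
h = (b - a)/n = 0.104167

Trapezoidal rule: (h/2)[f(x₀) + 2f(x₁) + 2f(x₂) + ... + f(xₙ)]

x_0 = 1.2500, f(x_0) = 1.953125, coefficient = 1
x_1 = 1.3542, f(x_1) = 2.483227, coefficient = 2
x_2 = 1.4583, f(x_2) = 3.101490, coefficient = 2
x_3 = 1.5625, f(x_3) = 3.814697, coefficient = 2
x_4 = 1.6667, f(x_4) = 4.629630, coefficient = 2
x_5 = 1.7708, f(x_5) = 5.553069, coefficient = 2
x_6 = 1.8750, f(x_6) = 6.591797, coefficient = 2
x_7 = 1.9792, f(x_7) = 7.752595, coefficient = 2
x_8 = 2.0833, f(x_8) = 9.042245, coefficient = 2
x_9 = 2.1875, f(x_9) = 10.467529, coefficient = 2
x_10 = 2.2917, f(x_10) = 12.035229, coefficient = 2
x_11 = 2.3958, f(x_11) = 13.752125, coefficient = 2
x_12 = 2.5000, f(x_12) = 15.625000, coefficient = 1

I ≈ (0.104167/2) × 176.025391 = 9.167989
Exact value: 9.155273
Error: 0.012716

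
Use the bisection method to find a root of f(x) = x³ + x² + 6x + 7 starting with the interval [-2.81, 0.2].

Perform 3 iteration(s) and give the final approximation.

f(x) = x³ + x² + 6x + 7
Initial interval: [-2.81, 0.2]

Iteration 1:
  c_1 = (-2.810000 + 0.200000)/2 = -1.305000
  f(c_1) = f(-1.305000) = -1.349423
  f(a) × f(c) ≥ 0, new interval: [-1.305000, 0.200000]
Iteration 2:
  c_2 = (-1.305000 + 0.200000)/2 = -0.552500
  f(c_2) = f(-0.552500) = 3.821602
  f(a) × f(c) < 0, new interval: [-1.305000, -0.552500]
Iteration 3:
  c_3 = (-1.305000 + (-0.552500))/2 = -0.928750
  f(c_3) = f(-0.928750) = 1.488959
  f(a) × f(c) < 0, new interval: [-1.305000, -0.928750]

After 3 iteration(s), the approximation is c_3 = -0.928750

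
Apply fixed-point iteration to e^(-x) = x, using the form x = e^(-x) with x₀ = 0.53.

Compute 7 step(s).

Equation: e^(-x) = x
Fixed-point form: x = e^(-x)
x₀ = 0.53

x_1 = g(0.530000) = 0.588605
x_2 = g(0.588605) = 0.555101
x_3 = g(0.555101) = 0.574014
x_4 = g(0.574014) = 0.563260
x_5 = g(0.563260) = 0.569350
x_6 = g(0.569350) = 0.565893
x_7 = g(0.565893) = 0.567853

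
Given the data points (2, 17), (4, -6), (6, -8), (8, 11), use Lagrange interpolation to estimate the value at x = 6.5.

Lagrange interpolation formula:
P(x) = Σ yᵢ × Lᵢ(x)
where Lᵢ(x) = Π_{j≠i} (x - xⱼ)/(xᵢ - xⱼ)

L_0(6.5) = (6.5 - 4)/(2 - 4) × (6.5 - 6)/(2 - 6) × (6.5 - 8)/(2 - 8) = 0.039062
L_1(6.5) = (6.5 - 2)/(4 - 2) × (6.5 - 6)/(4 - 6) × (6.5 - 8)/(4 - 8) = -0.210938
L_2(6.5) = (6.5 - 2)/(6 - 2) × (6.5 - 4)/(6 - 4) × (6.5 - 8)/(6 - 8) = 1.054688
L_3(6.5) = (6.5 - 2)/(8 - 2) × (6.5 - 4)/(8 - 4) × (6.5 - 6)/(8 - 6) = 0.117188

P(6.5) = 17×L_0(6.5) + (-6)×L_1(6.5) + (-8)×L_2(6.5) + 11×L_3(6.5)
P(6.5) = -5.218750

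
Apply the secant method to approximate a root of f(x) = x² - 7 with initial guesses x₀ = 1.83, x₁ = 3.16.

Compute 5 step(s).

f(x) = x² - 7
x₀ = 1.83, x₁ = 3.16

Secant formula: x_{n+1} = x_n - f(x_n)(x_n - x_{n-1})/(f(x_n) - f(x_{n-1}))

Iteration 1:
  f(1.830000) = -3.651100
  f(3.160000) = 2.985600
  x_2 = 3.160000 - 2.985600×(3.160000 - 1.830000)/(2.985600 - (-3.651100))
       = 2.561683
Iteration 2:
  f(3.160000) = 2.985600
  f(2.561683) = -0.437778
  x_3 = 2.561683 - (-0.437778)×(2.561683 - 3.160000)/(-0.437778 - 2.985600)
       = 2.638196
Iteration 3:
  f(2.561683) = -0.437778
  f(2.638196) = -0.039924
  x_4 = 2.638196 - (-0.039924)×(2.638196 - 2.561683)/(-0.039924 - (-0.437778))
       = 2.645873
Iteration 4:
  f(2.638196) = -0.039924
  f(2.645873) = 0.000646
  x_5 = 2.645873 - 0.000646×(2.645873 - 2.638196)/(0.000646 - (-0.039924))
       = 2.645751
Iteration 5:
  f(2.645873) = 0.000646
  f(2.645751) = -0.000001
  x_6 = 2.645751 - (-0.000001)×(2.645751 - 2.645873)/(-0.000001 - 0.000646)
       = 2.645751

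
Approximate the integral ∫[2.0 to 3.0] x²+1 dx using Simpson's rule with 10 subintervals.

f(x) = x²+1
a = 2.0, b = 3.0, n = 10
h = (b - a)/n = 0.100000

Simpson's rule: (h/3)[f(x₀) + 4f(x₁) + 2f(x₂) + ... + f(xₙ)]

x_0 = 2.0000, f(x_0) = 5.000000, coefficient = 1
x_1 = 2.1000, f(x_1) = 5.410000, coefficient = 4
x_2 = 2.2000, f(x_2) = 5.840000, coefficient = 2
x_3 = 2.3000, f(x_3) = 6.290000, coefficient = 4
x_4 = 2.4000, f(x_4) = 6.760000, coefficient = 2
x_5 = 2.5000, f(x_5) = 7.250000, coefficient = 4
x_6 = 2.6000, f(x_6) = 7.760000, coefficient = 2
x_7 = 2.7000, f(x_7) = 8.290000, coefficient = 4
x_8 = 2.8000, f(x_8) = 8.840000, coefficient = 2
x_9 = 2.9000, f(x_9) = 9.410000, coefficient = 4
x_10 = 3.0000, f(x_10) = 10.000000, coefficient = 1

I ≈ (0.100000/3) × 220.000000 = 7.333333
Exact value: 7.333333
Error: 0.000000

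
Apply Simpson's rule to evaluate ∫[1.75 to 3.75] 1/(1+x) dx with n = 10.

f(x) = 1/(1+x)
a = 1.75, b = 3.75, n = 10
h = (b - a)/n = 0.200000

Simpson's rule: (h/3)[f(x₀) + 4f(x₁) + 2f(x₂) + ... + f(xₙ)]

x_0 = 1.7500, f(x_0) = 0.363636, coefficient = 1
x_1 = 1.9500, f(x_1) = 0.338983, coefficient = 4
x_2 = 2.1500, f(x_2) = 0.317460, coefficient = 2
x_3 = 2.3500, f(x_3) = 0.298507, coefficient = 4
x_4 = 2.5500, f(x_4) = 0.281690, coefficient = 2
x_5 = 2.7500, f(x_5) = 0.266667, coefficient = 4
x_6 = 2.9500, f(x_6) = 0.253165, coefficient = 2
x_7 = 3.1500, f(x_7) = 0.240964, coefficient = 4
x_8 = 3.3500, f(x_8) = 0.229885, coefficient = 2
x_9 = 3.5500, f(x_9) = 0.219780, coefficient = 4
x_10 = 3.7500, f(x_10) = 0.210526, coefficient = 1

I ≈ (0.200000/3) × 8.198168 = 0.546545
Exact value: 0.546544
Error: 0.000001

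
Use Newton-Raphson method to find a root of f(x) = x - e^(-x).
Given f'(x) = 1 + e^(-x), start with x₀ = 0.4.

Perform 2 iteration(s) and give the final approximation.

f(x) = x - e^(-x)
f'(x) = 1 + e^(-x)
x₀ = 0.4

Newton-Raphson formula: x_{n+1} = x_n - f(x_n)/f'(x_n)

Iteration 1:
  f(0.400000) = -0.270320
  f'(0.400000) = 1.670320
  x_1 = 0.400000 - (-0.270320)/1.670320 = 0.561837
Iteration 2:
  f(0.561837) = -0.008323
  f'(0.561837) = 1.570161
  x_2 = 0.561837 - (-0.008323)/1.570161 = 0.567138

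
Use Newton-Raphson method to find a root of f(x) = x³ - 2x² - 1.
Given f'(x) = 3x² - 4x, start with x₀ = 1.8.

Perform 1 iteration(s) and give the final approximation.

f(x) = x³ - 2x² - 1
f'(x) = 3x² - 4x
x₀ = 1.8

Newton-Raphson formula: x_{n+1} = x_n - f(x_n)/f'(x_n)

Iteration 1:
  f(1.800000) = -1.648000
  f'(1.800000) = 2.520000
  x_1 = 1.800000 - (-1.648000)/2.520000 = 2.453968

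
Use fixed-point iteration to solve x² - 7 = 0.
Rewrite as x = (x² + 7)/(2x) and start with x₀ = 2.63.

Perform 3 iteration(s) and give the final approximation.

Equation: x² - 7 = 0
Fixed-point form: x = (x² + 7)/(2x)
x₀ = 2.63

x_1 = g(2.630000) = 2.645798
x_2 = g(2.645798) = 2.645751
x_3 = g(2.645751) = 2.645751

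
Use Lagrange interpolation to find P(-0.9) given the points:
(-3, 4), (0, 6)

Lagrange interpolation formula:
P(x) = Σ yᵢ × Lᵢ(x)
where Lᵢ(x) = Π_{j≠i} (x - xⱼ)/(xᵢ - xⱼ)

L_0(-0.9) = (-0.9 - 0)/(-3 - 0) = 0.300000
L_1(-0.9) = (-0.9 - (-3))/(0 - (-3)) = 0.700000

P(-0.9) = 4×L_0(-0.9) + 6×L_1(-0.9)
P(-0.9) = 5.400000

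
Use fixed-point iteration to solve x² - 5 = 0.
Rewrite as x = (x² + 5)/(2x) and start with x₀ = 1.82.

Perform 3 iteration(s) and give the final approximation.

Equation: x² - 5 = 0
Fixed-point form: x = (x² + 5)/(2x)
x₀ = 1.82

x_1 = g(1.820000) = 2.283626
x_2 = g(2.283626) = 2.236563
x_3 = g(2.236563) = 2.236068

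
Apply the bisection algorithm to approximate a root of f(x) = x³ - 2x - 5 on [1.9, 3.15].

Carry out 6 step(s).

f(x) = x³ - 2x - 5
Initial interval: [1.9, 3.15]

Iteration 1:
  c_1 = (1.900000 + 3.150000)/2 = 2.525000
  f(c_1) = f(2.525000) = 6.048453
  f(a) × f(c) < 0, new interval: [1.900000, 2.525000]
Iteration 2:
  c_2 = (1.900000 + 2.525000)/2 = 2.212500
  f(c_2) = f(2.212500) = 1.405533
  f(a) × f(c) < 0, new interval: [1.900000, 2.212500]
Iteration 3:
  c_3 = (1.900000 + 2.212500)/2 = 2.056250
  f(c_3) = f(2.056250) = -0.418338
  f(a) × f(c) ≥ 0, new interval: [2.056250, 2.212500]
Iteration 4:
  c_4 = (2.056250 + 2.212500)/2 = 2.134375
  f(c_4) = f(2.134375) = 0.454516
  f(a) × f(c) < 0, new interval: [2.056250, 2.134375]
Iteration 5:
  c_5 = (2.056250 + 2.134375)/2 = 2.095312
  f(c_5) = f(2.095312) = 0.008498
  f(a) × f(c) < 0, new interval: [2.056250, 2.095312]
Iteration 6:
  c_6 = (2.056250 + 2.095312)/2 = 2.075781
  f(c_6) = f(2.075781) = -0.207296
  f(a) × f(c) ≥ 0, new interval: [2.075781, 2.095312]

After 6 iteration(s), the approximation is c_6 = 2.075781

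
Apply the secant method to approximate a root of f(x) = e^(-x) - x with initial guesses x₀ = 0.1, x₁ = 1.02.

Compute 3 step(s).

f(x) = e^(-x) - x
x₀ = 0.1, x₁ = 1.02

Secant formula: x_{n+1} = x_n - f(x_n)(x_n - x_{n-1})/(f(x_n) - f(x_{n-1}))

Iteration 1:
  f(0.100000) = 0.804837
  f(1.020000) = -0.659405
  x_2 = 1.020000 - (-0.659405)×(1.020000 - 0.100000)/(-0.659405 - 0.804837)
       = 0.605688
Iteration 2:
  f(1.020000) = -0.659405
  f(0.605688) = -0.059990
  x_3 = 0.605688 - (-0.059990)×(0.605688 - 1.020000)/(-0.059990 - (-0.659405))
       = 0.564224
Iteration 3:
  f(0.605688) = -0.059990
  f(0.564224) = 0.004578
  x_4 = 0.564224 - 0.004578×(0.564224 - 0.605688)/(0.004578 - (-0.059990))
       = 0.567164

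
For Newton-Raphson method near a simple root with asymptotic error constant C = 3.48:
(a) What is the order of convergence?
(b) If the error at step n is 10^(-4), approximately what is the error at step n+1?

(a) Newton-Raphson has quadratic (order 2) convergence near simple roots.
    This means |e_{n+1}| ≈ C|e_n|².

(b) With |e_n| = 10^(-4) and C = 3.48:
    |e_{n+1}| ≈ 3.48 × (10^(-4))² = 3.48 × 10^(-8)

(a) 2 (quadratic); (b) |e_{n+1}| ≈ 3.480e-08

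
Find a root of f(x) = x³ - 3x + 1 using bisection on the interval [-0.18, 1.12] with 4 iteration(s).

f(x) = x³ - 3x + 1
Initial interval: [-0.18, 1.12]

Iteration 1:
  c_1 = (-0.180000 + 1.120000)/2 = 0.470000
  f(c_1) = f(0.470000) = -0.306177
  f(a) × f(c) < 0, new interval: [-0.180000, 0.470000]
Iteration 2:
  c_2 = (-0.180000 + 0.470000)/2 = 0.145000
  f(c_2) = f(0.145000) = 0.568049
  f(a) × f(c) ≥ 0, new interval: [0.145000, 0.470000]
Iteration 3:
  c_3 = (0.145000 + 0.470000)/2 = 0.307500
  f(c_3) = f(0.307500) = 0.106576
  f(a) × f(c) ≥ 0, new interval: [0.307500, 0.470000]
Iteration 4:
  c_4 = (0.307500 + 0.470000)/2 = 0.388750
  f(c_4) = f(0.388750) = -0.107500
  f(a) × f(c) < 0, new interval: [0.307500, 0.388750]

After 4 iteration(s), the approximation is c_4 = 0.388750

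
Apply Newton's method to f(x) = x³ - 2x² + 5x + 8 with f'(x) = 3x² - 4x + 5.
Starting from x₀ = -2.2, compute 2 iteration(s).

f(x) = x³ - 2x² + 5x + 8
f'(x) = 3x² - 4x + 5
x₀ = -2.2

Newton-Raphson formula: x_{n+1} = x_n - f(x_n)/f'(x_n)

Iteration 1:
  f(-2.200000) = -23.328000
  f'(-2.200000) = 28.320000
  x_1 = -2.200000 - (-23.328000)/28.320000 = -1.376271
Iteration 2:
  f(-1.376271) = -5.276427
  f'(-1.376271) = 16.187452
  x_2 = -1.376271 - (-5.276427)/16.187452 = -1.050313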